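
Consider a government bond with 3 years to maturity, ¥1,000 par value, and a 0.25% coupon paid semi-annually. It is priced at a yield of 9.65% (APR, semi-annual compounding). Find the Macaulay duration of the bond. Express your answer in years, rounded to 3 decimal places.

2.989 years

Periodic yield y = 0.04825. Discount each cash flow and weight by its period:
  t   CF        PV=CF/(1+0.04825)^t    t·PV
  1         1.25         1.1925         1.1925
  2         1.25         1.1376         2.2752
  3         1.25         1.0852         3.2556
  4         1.25         1.0353         4.1411
  5         1.25         0.9876         4.9381
  6     1,001.25       754.6634     4,527.9806
  Σ                    760.1016     4,543.7829
Price P = Σ PV = 760.1016.
Macaulay duration = Σ(t·PV) / P = 4,543.7829 / 760.1016 = 5.97786 half-year periods.
In years: 5.97786 / 2 = 2.98893 years.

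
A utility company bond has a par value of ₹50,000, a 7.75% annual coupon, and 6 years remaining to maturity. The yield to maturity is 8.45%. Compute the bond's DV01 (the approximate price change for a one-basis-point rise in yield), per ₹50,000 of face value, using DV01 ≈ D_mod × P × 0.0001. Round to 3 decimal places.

Periodic yield y = 0.0845.
  t   CF        PV=CF/(1+0.0845)^t    t·PV
  1     3,875.00     3,573.0751     3,573.0751
  2     3,875.00     3,294.6751     6,589.3502
  3     3,875.00     3,037.9669     9,113.9007
  4     3,875.00     2,801.2604    11,205.0416
  5     3,875.00     2,582.9971    12,914.9857
  6    53,875.00    33,113.8704   198,683.2226
  Σ                 48,403.8451   242,079.5759
P = 48,403.8451; D_Mac = 5.00125 yrs; D_mod = 4.61157 yrs.
DV01 ≈ 4.61157 × 48,403.8451 × 0.0001 = 22.321768.

₹22.322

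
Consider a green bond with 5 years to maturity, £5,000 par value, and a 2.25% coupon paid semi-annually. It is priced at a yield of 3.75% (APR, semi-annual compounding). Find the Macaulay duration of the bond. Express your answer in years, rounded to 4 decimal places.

4.7461 years

Periodic yield y = 0.01875. Discount each cash flow and weight by its period:
  t   CF        PV=CF/(1+0.01875)^t    t·PV
  1        56.25        55.2147        55.2147
  2        56.25        54.1985       108.3970
  3        56.25        53.2010       159.6030
  4        56.25        52.2218       208.8873
  5        56.25        51.2607       256.3034
  6        56.25        50.3172       301.9034
  7        56.25        49.3912       345.7381
  8        56.25        48.4821       387.8569
  9        56.25        47.5898       428.3083
  10    5,056.25     4,199.0623    41,990.6233
  Σ                  4,660.9394    44,242.8354
Price P = Σ PV = 4,660.9394.
Macaulay duration = Σ(t·PV) / P = 44,242.8354 / 4,660.9394 = 9.49226 half-year periods.
In years: 9.49226 / 2 = 4.74613 years.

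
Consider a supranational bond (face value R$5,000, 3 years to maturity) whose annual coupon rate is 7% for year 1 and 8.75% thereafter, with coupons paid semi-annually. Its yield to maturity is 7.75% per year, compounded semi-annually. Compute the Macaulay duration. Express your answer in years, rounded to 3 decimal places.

Periodic yield y = 0.03875. Discount each cash flow and weight by its period:
  t   CF        PV=CF/(1+0.03875)^t    t·PV
  1       175.00       168.4717       168.4717
  2       175.00       162.1870       324.3740
  3       218.75       195.1708       585.5125
  4       218.75       187.8901       751.5604
  5       218.75       180.8810       904.4048
  6     5,218.75     4,154.3231    24,925.9387
  Σ                  5,048.9237    27,660.2622
Price P = Σ PV = 5,048.9237.
Macaulay duration = Σ(t·PV) / P = 27,660.2622 / 5,048.9237 = 5.47845 half-year periods.
In years: 5.47845 / 2 = 2.73922 years.

2.739 years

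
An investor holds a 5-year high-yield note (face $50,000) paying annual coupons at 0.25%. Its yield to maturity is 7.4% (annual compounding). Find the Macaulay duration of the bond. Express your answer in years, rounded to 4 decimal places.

4.9694 years

Periodic yield y = 0.074. Discount each cash flow and weight by its year:
  t   CF        PV=CF/(1+0.074)^t    t·PV
  1       125.00       116.3873       116.3873
  2       125.00       108.3681       216.7362
  3       125.00       100.9014       302.7042
  4       125.00        93.9492       375.7966
  5    50,125.00    35,077.8510   175,389.2549
  Σ                 35,497.4570   176,400.8793
Price P = Σ PV = 35,497.4570.
Macaulay duration = Σ(t·PV) / P = 176,400.8793 / 35,497.4570 = 4.96939 years.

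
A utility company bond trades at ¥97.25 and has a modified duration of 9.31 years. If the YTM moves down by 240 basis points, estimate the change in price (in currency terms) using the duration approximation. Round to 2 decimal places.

+¥21.73

Duration approximation: ΔP/P ≈ -D_mod · Δy = -9.31 × (-0.024) = +0.223440.
ΔP ≈ 97.25 × (+0.223440) = +21.72954.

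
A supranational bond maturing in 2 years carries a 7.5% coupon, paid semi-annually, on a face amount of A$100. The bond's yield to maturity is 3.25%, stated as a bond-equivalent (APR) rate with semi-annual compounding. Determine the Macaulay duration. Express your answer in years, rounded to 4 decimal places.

1.8987 years

Periodic yield y = 0.01625. Discount each cash flow and weight by its period:
  t   CF        PV=CF/(1+0.01625)^t    t·PV
  1         3.75         3.6900         3.6900
  2         3.75         3.6310         7.2621
  3         3.75         3.5730        10.7189
  4       103.75        97.2716       389.0862
  Σ                    108.1656       410.7572
Price P = Σ PV = 108.1656.
Macaulay duration = Σ(t·PV) / P = 410.7572 / 108.1656 = 3.79749 half-year periods.
In years: 3.79749 / 2 = 1.89874 years.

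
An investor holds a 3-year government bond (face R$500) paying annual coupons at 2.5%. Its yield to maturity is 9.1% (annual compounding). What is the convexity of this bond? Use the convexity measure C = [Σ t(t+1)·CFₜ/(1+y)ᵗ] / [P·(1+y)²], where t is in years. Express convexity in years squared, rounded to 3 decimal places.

9.724

With y = 0.091:
  t   CF        PV=CF/(1+0.091)^t    t·PV        t(t+1)·PV
  1        12.50        11.4574        11.4574          22.9148
  2        12.50        10.5017        21.0034          63.0103
  3       512.50       394.6568     1,183.9705       4,735.8819
  Σ                    416.6159     1,216.4313       4,821.8070
P = 416.6159.
Convexity = Σ t(t+1)·PV / [P·(1+y)²] = 4,821.8070 / (416.6159 × 1.190281) = 9.72354.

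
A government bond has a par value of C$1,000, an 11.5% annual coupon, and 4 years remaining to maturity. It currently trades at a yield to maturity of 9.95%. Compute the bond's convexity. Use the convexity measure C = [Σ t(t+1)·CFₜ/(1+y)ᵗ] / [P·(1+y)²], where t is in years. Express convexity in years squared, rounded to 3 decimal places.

13.464

With y = 0.0995:
  t   CF        PV=CF/(1+0.0995)^t    t·PV        t(t+1)·PV
  1       115.00       104.5930       104.5930         209.1860
  2       115.00        95.1278       190.2556         570.7667
  3       115.00        86.5191       259.5574       1,038.2295
  4     1,115.00       762.9462     3,051.7849      15,258.9246
  Σ                  1,049.1861     3,606.1909      17,077.1069
P = 1,049.1861.
Convexity = Σ t(t+1)·PV / [P·(1+y)²] = 17,077.1069 / (1,049.1861 × 1.208900) = 13.46391.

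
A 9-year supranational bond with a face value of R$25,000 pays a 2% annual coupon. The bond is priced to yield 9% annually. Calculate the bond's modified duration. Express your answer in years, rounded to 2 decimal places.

Periodic yield y = 0.09. First find Macaulay duration:
  t   CF        PV=CF/(1+0.09)^t    t·PV
  1       500.00       458.7156       458.7156
  2       500.00       420.8400       841.6800
  3       500.00       386.0917     1,158.2752
  4       500.00       354.2126     1,416.8504
  5       500.00       324.9657     1,624.8285
  6       500.00       298.1337     1,788.8020
  7       500.00       273.5171     1,914.6199
  8       500.00       250.9331     2,007.4651
  9    25,500.00    11,740.9084   105,668.1754
  Σ                 14,508.3179   116,879.4121
P = 14,508.3179; Macaulay duration = 116,879.4121 / 14,508.3179 = 8.05603 years.
Modified duration = D_Mac / (1 + y) = 8.05603 / 1.09 = 7.39085 years.

7.39 years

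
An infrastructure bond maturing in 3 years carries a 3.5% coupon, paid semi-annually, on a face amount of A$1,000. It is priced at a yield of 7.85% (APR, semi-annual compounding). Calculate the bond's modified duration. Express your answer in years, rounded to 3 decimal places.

Periodic yield y = 0.03925. First find Macaulay duration:
  t   CF        PV=CF/(1+0.03925)^t    t·PV
  1        17.50        16.8391        16.8391
  2        17.50        16.2031        32.4062
  3        17.50        15.5911        46.7734
  4        17.50        15.0023        60.0092
  5        17.50        14.4357        72.1785
  6     1,017.50       807.6333     4,845.7998
  Σ                    885.7046     5,074.0062
P = 885.7046; Macaulay duration = 5,074.0062 / 885.7046 = 5.72878 half-year periods = 2.86439 years.
Modified duration = D_Mac / (1 + y) = 2.86439 / 1.03925 = 2.75621 years.

2.756 years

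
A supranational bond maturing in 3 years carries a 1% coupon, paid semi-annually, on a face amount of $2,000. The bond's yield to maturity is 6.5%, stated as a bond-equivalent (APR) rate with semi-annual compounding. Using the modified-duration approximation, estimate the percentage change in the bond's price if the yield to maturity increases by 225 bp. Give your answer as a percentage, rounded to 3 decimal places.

-6.448%

Periodic yield y = 0.0325. Modified duration first:
  t   CF        PV=CF/(1+0.0325)^t    t·PV
  1        10.00         9.6852         9.6852
  2        10.00         9.3804        18.7607
  3        10.00         9.0851        27.2553
  4        10.00         8.7991        35.1965
  5        10.00         8.5222        42.6108
  6     2,010.00     1,659.0356     9,954.2134
  Σ                  1,704.5076    10,087.7220
P = 1,704.5076; D_Mac = 5.91826 half-year periods = 2.95913 yrs; D_mod = 2.95913/(1+0.0325) = 2.86599 yrs.
ΔP/P ≈ -D_mod · Δy = -2.86599 × (+0.0225) = -0.064485 = -6.4485%.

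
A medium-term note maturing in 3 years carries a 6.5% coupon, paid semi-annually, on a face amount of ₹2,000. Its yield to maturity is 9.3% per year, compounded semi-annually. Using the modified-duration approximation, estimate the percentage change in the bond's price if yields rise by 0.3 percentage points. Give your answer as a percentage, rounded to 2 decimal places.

-0.79%

Periodic yield y = 0.0465. Modified duration first:
  t   CF        PV=CF/(1+0.0465)^t    t·PV
  1        65.00        62.1118        62.1118
  2        65.00        59.3519       118.7039
  3        65.00        56.7147       170.1441
  4        65.00        54.1947       216.7786
  5        65.00        51.7866       258.9329
  6     2,065.00     1,572.1163     9,432.6976
  Σ                  1,856.2759    10,259.3688
P = 1,856.2759; D_Mac = 5.52686 half-year periods = 2.76343 yrs; D_mod = 2.76343/(1+0.0465) = 2.64064 yrs.
ΔP/P ≈ -D_mod · Δy = -2.64064 × (+0.003) = -0.007922 = -0.7922%.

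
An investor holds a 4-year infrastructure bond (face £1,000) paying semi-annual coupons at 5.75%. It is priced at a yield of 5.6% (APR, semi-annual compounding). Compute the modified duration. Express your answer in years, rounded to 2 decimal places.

Periodic yield y = 0.028. First find Macaulay duration:
  t   CF        PV=CF/(1+0.028)^t    t·PV
  1        28.75        27.9669        27.9669
  2        28.75        27.2052        54.4104
  3        28.75        26.4642        79.3926
  4        28.75        25.7434       102.9735
  5        28.75        25.0422       125.2109
  6        28.75        24.3601       146.1606
  7        28.75        23.6966       165.8762
  8     1,028.75       824.8309     6,598.6473
  Σ                  1,005.3095     7,300.6384
P = 1,005.3095; Macaulay duration = 7,300.6384 / 1,005.3095 = 7.26208 half-year periods = 3.63104 years.
Modified duration = D_Mac / (1 + y) = 3.63104 / 1.028 = 3.53214 years.

3.53 years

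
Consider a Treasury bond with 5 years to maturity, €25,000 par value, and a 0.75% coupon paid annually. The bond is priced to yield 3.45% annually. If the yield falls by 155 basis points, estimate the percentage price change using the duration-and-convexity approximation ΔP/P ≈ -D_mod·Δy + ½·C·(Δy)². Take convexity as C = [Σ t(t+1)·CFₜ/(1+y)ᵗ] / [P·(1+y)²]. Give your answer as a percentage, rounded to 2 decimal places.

+7.70%

With y = 0.0345:
  t   CF        PV=CF/(1+0.0345)^t    t·PV        t(t+1)·PV
  1       187.50       181.2470       181.2470         362.4940
  2       187.50       175.2025       350.4050       1,051.2150
  3       187.50       169.3596       508.0788       2,032.3150
  4       187.50       163.7115       654.8462       3,274.2308
  5    25,187.50    21,258.4986   106,292.4929     637,754.9575
  Σ                 21,948.0192   107,987.0698     644,475.2122
P = 21,948.0192; D_Mac = 4.92013 yrs; D_mod = 4.75604 yrs; C = 27.43784.
Duration effect: -4.75604 × (-0.0155) = +0.073719
Convexity effect: 0.5 × 27.43784 × (-0.0155)² = +0.0032960
ΔP/P ≈ +0.073719 + 0.0032960 = +0.077015 = +7.7015%.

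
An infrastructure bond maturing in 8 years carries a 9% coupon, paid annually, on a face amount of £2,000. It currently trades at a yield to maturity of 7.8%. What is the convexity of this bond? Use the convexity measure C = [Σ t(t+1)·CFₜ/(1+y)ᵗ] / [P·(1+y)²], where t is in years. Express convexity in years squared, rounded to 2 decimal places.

42.73

With y = 0.078:
  t   CF        PV=CF/(1+0.078)^t    t·PV        t(t+1)·PV
  1       180.00       166.9759       166.9759         333.9518
  2       180.00       154.8941       309.7883         929.3648
  3       180.00       143.6866       431.0598       1,724.2390
  4       180.00       133.2900       533.1599       2,665.7993
  5       180.00       123.6456       618.2280       3,709.3683
  6       180.00       114.6991       688.1945       4,817.3614
  7       180.00       106.3999       744.7992       5,958.3938
  8     2,180.00     1,195.3812     9,563.0493      86,067.4435
  Σ                  2,138.9723    13,055.2548     106,205.9220
P = 2,138.9723.
Convexity = Σ t(t+1)·PV / [P·(1+y)²] = 106,205.9220 / (2,138.9723 × 1.162084) = 42.72736.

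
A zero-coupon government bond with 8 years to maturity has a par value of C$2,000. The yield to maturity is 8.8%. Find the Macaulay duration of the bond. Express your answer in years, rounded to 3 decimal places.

8.000 years

A zero-coupon bond has a single cash flow at maturity, so its Macaulay duration equals its maturity: 8 years.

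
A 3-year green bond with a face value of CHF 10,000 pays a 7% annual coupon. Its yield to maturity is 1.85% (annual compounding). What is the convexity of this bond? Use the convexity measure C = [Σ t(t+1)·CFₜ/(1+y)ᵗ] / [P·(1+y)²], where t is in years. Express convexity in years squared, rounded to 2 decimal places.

With y = 0.0185:
  t   CF        PV=CF/(1+0.0185)^t    t·PV        t(t+1)·PV
  1       700.00       687.2852       687.2852       1,374.5704
  2       700.00       674.8014     1,349.6028       4,048.8084
  3    10,700.00    10,127.4633    30,382.3899     121,529.5595
  Σ                 11,489.5499    32,419.2779     126,952.9383
P = 11,489.5499.
Convexity = Σ t(t+1)·PV / [P·(1+y)²] = 126,952.9383 / (11,489.5499 × 1.037342) = 10.65167.

10.65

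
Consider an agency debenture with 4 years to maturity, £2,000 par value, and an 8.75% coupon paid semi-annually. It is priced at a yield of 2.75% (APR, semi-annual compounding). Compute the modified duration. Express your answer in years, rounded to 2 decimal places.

3.47 years

Periodic yield y = 0.01375. First find Macaulay duration:
  t   CF        PV=CF/(1+0.01375)^t    t·PV
  1        87.50        86.3132        86.3132
  2        87.50        85.1425       170.2850
  3        87.50        83.9877       251.9630
  4        87.50        82.8485       331.3939
  5        87.50        81.7248       408.6239
  6        87.50        80.6163       483.6978
  7        87.50        79.5229       556.6600
  8     2,087.50     1,871.4557    14,971.6454
  Σ                  2,451.6114    17,260.5822
P = 2,451.6114; Macaulay duration = 17,260.5822 / 2,451.6114 = 7.04050 half-year periods = 3.52025 years.
Modified duration = D_Mac / (1 + y) = 3.52025 / 1.01375 = 3.47251 years.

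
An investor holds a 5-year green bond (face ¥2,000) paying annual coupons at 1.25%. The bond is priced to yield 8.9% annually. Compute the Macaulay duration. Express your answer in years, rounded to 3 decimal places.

Periodic yield y = 0.089. Discount each cash flow and weight by its year:
  t   CF        PV=CF/(1+0.089)^t    t·PV
  1        25.00        22.9568        22.9568
  2        25.00        21.0807        42.1613
  3        25.00        19.3578        58.0734
  4        25.00        17.7758        71.1031
  5     2,025.00     1,322.1649     6,610.8246
  Σ                  1,403.3360     6,805.1193
Price P = Σ PV = 1,403.3360.
Macaulay duration = Σ(t·PV) / P = 6,805.1193 / 1,403.3360 = 4.84924 years.

4.849 years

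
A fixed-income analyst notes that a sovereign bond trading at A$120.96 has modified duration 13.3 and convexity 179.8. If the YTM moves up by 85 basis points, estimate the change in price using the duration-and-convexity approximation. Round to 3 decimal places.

Duration effect: -D_mod·Δy = -13.3 × (+0.0085) = -0.113050
Convexity effect: ½·C·(Δy)² = 0.5 × 179.8 × (0.0085)² = +0.006495275
ΔP/P ≈ -0.113050 + 0.006495275 = -0.106554725
ΔP ≈ 120.96 × (-0.106554725) = -12.888859536.

-A$12.889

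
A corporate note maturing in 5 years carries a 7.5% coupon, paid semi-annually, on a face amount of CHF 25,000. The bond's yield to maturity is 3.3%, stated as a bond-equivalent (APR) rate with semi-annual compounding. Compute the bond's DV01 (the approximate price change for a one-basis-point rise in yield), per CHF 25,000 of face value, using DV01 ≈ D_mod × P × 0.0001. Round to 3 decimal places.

CHF 12.704

Periodic yield y = 0.0165.
  t   CF        PV=CF/(1+0.0165)^t    t·PV
  1       937.50       922.2823       922.2823
  2       937.50       907.3117     1,814.6234
  3       937.50       892.5841     2,677.7522
  4       937.50       878.0955     3,512.3819
  5       937.50       863.8421     4,319.2105
  6       937.50       849.8201     5,098.9204
  7       937.50       836.0256     5,852.1795
  8       937.50       822.4551     6,579.6410
  9       937.50       809.1049     7,281.9441
  10   25,937.50    22,021.8746   220,218.7455
  Σ                 29,803.3960   258,277.6807
P = 29,803.3960; D_Mac = 8.66605 half-year periods = 4.33302 yrs; D_mod = 4.26269 yrs.
DV01 ≈ 4.26269 × 29,803.3960 × 0.0001 = 12.704264.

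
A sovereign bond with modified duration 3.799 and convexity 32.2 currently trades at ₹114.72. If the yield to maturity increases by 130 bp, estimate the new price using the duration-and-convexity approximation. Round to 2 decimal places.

Duration effect: -D_mod·Δy = -3.799 × (+0.013) = -0.049387
Convexity effect: ½·C·(Δy)² = 0.5 × 32.2 × (0.013)² = +0.0027209
ΔP/P ≈ -0.049387 + 0.0027209 = -0.0466661
New price ≈ 114.72 × (1 - 0.0466661) = 109.366465008.

₹109.37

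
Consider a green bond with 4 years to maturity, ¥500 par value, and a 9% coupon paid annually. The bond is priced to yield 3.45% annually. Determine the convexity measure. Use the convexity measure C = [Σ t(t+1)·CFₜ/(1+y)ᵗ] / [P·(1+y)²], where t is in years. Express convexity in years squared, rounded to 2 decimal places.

With y = 0.0345:
  t   CF        PV=CF/(1+0.0345)^t    t·PV        t(t+1)·PV
  1        45.00        43.4993        43.4993          86.9986
  2        45.00        42.0486        84.0972         252.2916
  3        45.00        40.6463       121.9389         487.7556
  4       545.00       475.8549     1,903.4195       9,517.0975
  Σ                    602.0490     2,152.9549      10,344.1432
P = 602.0490.
Convexity = Σ t(t+1)·PV / [P·(1+y)²] = 10,344.1432 / (602.0490 × 1.070190) = 16.05468.

16.05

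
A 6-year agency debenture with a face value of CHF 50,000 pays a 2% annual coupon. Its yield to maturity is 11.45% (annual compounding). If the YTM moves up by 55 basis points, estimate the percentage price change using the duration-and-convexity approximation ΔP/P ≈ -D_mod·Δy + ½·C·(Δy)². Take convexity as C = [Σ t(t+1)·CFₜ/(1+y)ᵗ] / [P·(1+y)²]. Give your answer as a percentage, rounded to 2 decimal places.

With y = 0.1145:
  t   CF        PV=CF/(1+0.1145)^t    t·PV        t(t+1)·PV
  1     1,000.00       897.2633       897.2633       1,794.5267
  2     1,000.00       805.0815     1,610.1630       4,830.4891
  3     1,000.00       722.3701     2,167.1104       8,668.4416
  4     1,000.00       648.1562     2,592.6250      12,963.1249
  5     1,000.00       581.5668     2,907.8342      17,447.0052
  6    51,000.00    26,612.7491   159,676.4945   1,117,735.4613
  Σ                 30,267.1872   169,851.4904   1,163,439.0488
P = 30,267.1872; D_Mac = 5.61174 yrs; D_mod = 5.03521 yrs; C = 30.94649.
Duration effect: -5.03521 × (+0.0055) = -0.027694
Convexity effect: 0.5 × 30.94649 × (0.0055)² = +0.0004681
ΔP/P ≈ -0.027694 + 0.0004681 = -0.027226 = -2.7226%.

-2.72%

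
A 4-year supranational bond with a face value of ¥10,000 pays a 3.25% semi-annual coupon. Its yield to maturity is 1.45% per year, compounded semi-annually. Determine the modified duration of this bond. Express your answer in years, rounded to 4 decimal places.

3.7646 years

Periodic yield y = 0.00725. First find Macaulay duration:
  t   CF        PV=CF/(1+0.00725)^t    t·PV
  1       162.50       161.3304       161.3304
  2       162.50       160.1691       320.3383
  3       162.50       159.0163       477.0488
  4       162.50       157.8717       631.4868
  5       162.50       156.7354       783.6768
  6       162.50       155.6072       933.6432
  7       162.50       154.4872     1,081.4102
  8    10,162.50     9,591.8494    76,734.7950
  Σ                 10,697.0666    81,123.7294
P = 10,697.0666; Macaulay duration = 81,123.7294 / 10,697.0666 = 7.58374 half-year periods = 3.79187 years.
Modified duration = D_Mac / (1 + y) = 3.79187 / 1.00725 = 3.76457 years.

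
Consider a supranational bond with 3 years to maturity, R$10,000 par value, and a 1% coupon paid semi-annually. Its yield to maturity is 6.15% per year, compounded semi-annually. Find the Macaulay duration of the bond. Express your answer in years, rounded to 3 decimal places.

Periodic yield y = 0.03075. Discount each cash flow and weight by its period:
  t   CF        PV=CF/(1+0.03075)^t    t·PV
  1        50.00        48.5084        48.5084
  2        50.00        47.0612        94.1225
  3        50.00        45.6573       136.9718
  4        50.00        44.2952       177.1808
  5        50.00        42.9738       214.8688
  6    10,050.00     8,380.0382    50,280.2295
  Σ                  8,608.5341    50,951.8817
Price P = Σ PV = 8,608.5341.
Macaulay duration = Σ(t·PV) / P = 50,951.8817 / 8,608.5341 = 5.91876 half-year periods.
In years: 5.91876 / 2 = 2.95938 years.

2.959 years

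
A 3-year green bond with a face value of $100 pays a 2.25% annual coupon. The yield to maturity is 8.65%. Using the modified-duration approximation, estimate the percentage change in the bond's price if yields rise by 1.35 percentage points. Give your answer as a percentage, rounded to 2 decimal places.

Periodic yield y = 0.0865. Modified duration first:
  t   CF        PV=CF/(1+0.0865)^t    t·PV
  1         2.25         2.0709         2.0709
  2         2.25         1.9060         3.8120
  3       102.25        79.7213       239.1638
  Σ                     83.6981       245.0466
P = 83.6981; D_Mac = 2.92774 yrs; D_mod = 2.92774/(1+0.0865) = 2.69466 yrs.
ΔP/P ≈ -D_mod · Δy = -2.69466 × (+0.0135) = -0.036378 = -3.6378%.

-3.64%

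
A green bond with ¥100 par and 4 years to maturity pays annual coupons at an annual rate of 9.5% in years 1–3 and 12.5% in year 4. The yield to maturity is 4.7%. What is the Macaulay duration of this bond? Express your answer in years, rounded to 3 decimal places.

3.558 years

Periodic yield y = 0.047. Discount each cash flow and weight by its year:
  t   CF        PV=CF/(1+0.047)^t    t·PV
  1         9.50         9.0735         9.0735
  2         9.50         8.6662        17.3325
  3         9.50         8.2772        24.8316
  4       112.50        93.6194       374.4776
  Σ                    119.6364       425.7152
Price P = Σ PV = 119.6364.
Macaulay duration = Σ(t·PV) / P = 425.7152 / 119.6364 = 3.55841 years.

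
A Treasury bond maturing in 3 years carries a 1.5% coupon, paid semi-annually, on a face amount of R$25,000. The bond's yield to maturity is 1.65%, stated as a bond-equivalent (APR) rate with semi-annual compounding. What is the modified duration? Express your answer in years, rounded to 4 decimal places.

2.9205 years

Periodic yield y = 0.00825. First find Macaulay duration:
  t   CF        PV=CF/(1+0.00825)^t    t·PV
  1       187.50       185.9658       185.9658
  2       187.50       184.4441       368.8882
  3       187.50       182.9349       548.8047
  4       187.50       181.4380       725.7522
  5       187.50       179.9534       899.7671
  6    25,187.50    23,975.9420   143,855.6520
  Σ                 24,890.6783   146,584.8301
P = 24,890.6783; Macaulay duration = 146,584.8301 / 24,890.6783 = 5.88915 half-year periods = 2.94457 years.
Modified duration = D_Mac / (1 + y) = 2.94457 / 1.00825 = 2.92048 years.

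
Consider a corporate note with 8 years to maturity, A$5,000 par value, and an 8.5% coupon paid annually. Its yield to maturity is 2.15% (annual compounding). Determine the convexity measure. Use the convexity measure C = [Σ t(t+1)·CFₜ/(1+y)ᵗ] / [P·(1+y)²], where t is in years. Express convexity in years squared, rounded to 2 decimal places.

51.52

With y = 0.0215:
  t   CF        PV=CF/(1+0.0215)^t    t·PV        t(t+1)·PV
  1       425.00       416.0548       416.0548         832.1096
  2       425.00       407.2979       814.5958       2,443.7875
  3       425.00       398.7253     1,196.1760       4,784.7039
  4       425.00       390.3332     1,561.3326       7,806.6632
  5       425.00       382.1176     1,910.5881      11,463.5289
  6       425.00       374.0750     2,244.4501      15,711.1507
  7       425.00       366.2017     2,563.4118      20,507.2941
  8     5,425.00     4,576.0712    36,608.5697     329,477.1277
  Σ                  7,310.8768    47,315.1790     393,026.3656
P = 7,310.8768.
Convexity = Σ t(t+1)·PV / [P·(1+y)²] = 393,026.3656 / (7,310.8768 × 1.043462) = 51.51996.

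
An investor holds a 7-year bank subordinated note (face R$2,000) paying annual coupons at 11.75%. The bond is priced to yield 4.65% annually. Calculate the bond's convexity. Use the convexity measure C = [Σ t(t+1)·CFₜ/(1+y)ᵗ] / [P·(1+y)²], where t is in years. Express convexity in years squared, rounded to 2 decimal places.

With y = 0.0465:
  t   CF        PV=CF/(1+0.0465)^t    t·PV        t(t+1)·PV
  1       235.00       224.5581       224.5581         449.1161
  2       235.00       214.5801       429.1602       1,287.4805
  3       235.00       205.0455       615.1364       2,460.5456
  4       235.00       195.9345       783.7380       3,918.6902
  5       235.00       187.2284       936.1419       5,616.8516
  6       235.00       178.9091     1,073.4547       7,514.1828
  7     2,235.00     1,625.9339    11,381.5376      91,052.3011
  Σ                  2,832.1895    15,443.7269     112,299.1678
P = 2,832.1895.
Convexity = Σ t(t+1)·PV / [P·(1+y)²] = 112,299.1678 / (2,832.1895 × 1.095162) = 36.20560.

36.21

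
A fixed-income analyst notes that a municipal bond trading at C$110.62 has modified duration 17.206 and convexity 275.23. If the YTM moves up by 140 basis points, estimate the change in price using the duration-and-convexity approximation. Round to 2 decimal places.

-C$23.66

Duration effect: -D_mod·Δy = -17.206 × (+0.014) = -0.240884
Convexity effect: ½·C·(Δy)² = 0.5 × 275.23 × (0.014)² = +0.02697254
ΔP/P ≈ -0.240884 + 0.02697254 = -0.21391146
ΔP ≈ 110.62 × (-0.21391146) = -23.6628857052.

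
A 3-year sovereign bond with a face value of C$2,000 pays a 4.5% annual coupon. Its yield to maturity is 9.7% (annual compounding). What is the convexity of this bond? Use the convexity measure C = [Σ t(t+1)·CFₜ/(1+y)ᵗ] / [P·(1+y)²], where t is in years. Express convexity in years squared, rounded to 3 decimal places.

9.366

With y = 0.097:
  t   CF        PV=CF/(1+0.097)^t    t·PV        t(t+1)·PV
  1        90.00        82.0419        82.0419         164.0839
  2        90.00        74.7875       149.5751         448.7252
  3     2,090.00     1,583.1658     4,749.4974      18,997.9898
  Σ                  1,739.9953     4,981.1145      19,610.7989
P = 1,739.9953.
Convexity = Σ t(t+1)·PV / [P·(1+y)²] = 19,610.7989 / (1,739.9953 × 1.203409) = 9.36556.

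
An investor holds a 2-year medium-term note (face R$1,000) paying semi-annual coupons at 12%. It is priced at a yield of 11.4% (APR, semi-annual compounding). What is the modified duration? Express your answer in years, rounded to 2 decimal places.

Periodic yield y = 0.057. First find Macaulay duration:
  t   CF        PV=CF/(1+0.057)^t    t·PV
  1        60.00        56.7644        56.7644
  2        60.00        53.7033       107.4067
  3        60.00        50.8073       152.4220
  4     1,060.00       849.1920     3,396.7682
  Σ                  1,010.4671     3,713.3612
P = 1,010.4671; Macaulay duration = 3,713.3612 / 1,010.4671 = 3.67490 half-year periods = 1.83745 years.
Modified duration = D_Mac / (1 + y) = 1.83745 / 1.057 = 1.73836 years.

1.74 years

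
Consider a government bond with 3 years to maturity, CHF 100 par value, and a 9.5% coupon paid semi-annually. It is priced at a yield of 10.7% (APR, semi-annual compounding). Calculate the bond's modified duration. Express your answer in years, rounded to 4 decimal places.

2.5383 years

Periodic yield y = 0.0535. First find Macaulay duration:
  t   CF        PV=CF/(1+0.0535)^t    t·PV
  1         4.75         4.5088         4.5088
  2         4.75         4.2798         8.5596
  3         4.75         4.0625        12.1874
  4         4.75         3.8562        15.4247
  5         4.75         3.6603        18.3017
  6       104.75        76.6208       459.7249
  Σ                     96.9884       518.7071
P = 96.9884; Macaulay duration = 518.7071 / 96.9884 = 5.34814 half-year periods = 2.67407 years.
Modified duration = D_Mac / (1 + y) = 2.67407 / 1.0535 = 2.53827 years.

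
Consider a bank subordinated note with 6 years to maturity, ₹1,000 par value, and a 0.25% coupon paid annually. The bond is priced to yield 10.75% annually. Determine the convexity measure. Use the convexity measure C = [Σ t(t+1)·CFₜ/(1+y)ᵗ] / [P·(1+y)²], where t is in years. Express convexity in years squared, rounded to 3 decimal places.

33.839

With y = 0.1075:
  t   CF        PV=CF/(1+0.1075)^t    t·PV        t(t+1)·PV
  1         2.50         2.2573         2.2573           4.5147
  2         2.50         2.0382         4.0765          12.2294
  3         2.50         1.8404         5.5212          22.0846
  4         2.50         1.6617         6.6470          33.2350
  5         2.50         1.5004         7.5022          45.0135
  6     1,002.50       543.2778     3,259.6669      22,817.6683
  Σ                    552.5760     3,285.6711      22,934.7454
P = 552.5760.
Convexity = Σ t(t+1)·PV / [P·(1+y)²] = 22,934.7454 / (552.5760 × 1.226556) = 33.83876.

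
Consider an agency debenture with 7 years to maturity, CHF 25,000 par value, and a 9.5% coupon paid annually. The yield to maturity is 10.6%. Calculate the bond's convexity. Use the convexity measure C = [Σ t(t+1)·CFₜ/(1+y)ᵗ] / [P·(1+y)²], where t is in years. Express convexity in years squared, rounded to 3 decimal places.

With y = 0.106:
  t   CF        PV=CF/(1+0.106)^t    t·PV        t(t+1)·PV
  1     2,375.00     2,147.3779     2,147.3779       4,294.7559
  2     2,375.00     1,941.5714     3,883.1427      11,649.4282
  3     2,375.00     1,755.4895     5,266.4685      21,065.8738
  4     2,375.00     1,587.2419     6,348.9674      31,744.8370
  5     2,375.00     1,435.1192     7,175.5961      43,053.5764
  6     2,375.00     1,297.5761     7,785.4569      54,498.1980
  7    27,375.00    13,522.8503    94,659.9518     757,279.6146
  Σ                 23,687.2263   127,266.9613     923,586.2840
P = 23,687.2263.
Convexity = Σ t(t+1)·PV / [P·(1+y)²] = 923,586.2840 / (23,687.2263 × 1.223236) = 31.87521.

31.875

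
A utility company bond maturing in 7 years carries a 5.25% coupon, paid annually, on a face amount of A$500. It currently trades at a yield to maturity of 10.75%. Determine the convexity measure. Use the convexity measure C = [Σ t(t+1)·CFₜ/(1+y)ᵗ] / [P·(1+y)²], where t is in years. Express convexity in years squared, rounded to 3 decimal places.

With y = 0.1075:
  t   CF        PV=CF/(1+0.1075)^t    t·PV        t(t+1)·PV
  1        26.25        23.7020        23.7020          47.4041
  2        26.25        21.4014        42.8028         128.4083
  3        26.25        19.3240        57.9721         231.8886
  4        26.25        17.4484        69.7934         348.9670
  5        26.25        15.7547        78.7736         472.6415
  6        26.25        14.2255        85.3529         597.4701
  7       526.25       257.5052     1,802.5362      14,420.2899
  Σ                    369.3612     2,160.9330      16,247.0695
P = 369.3612.
Convexity = Σ t(t+1)·PV / [P·(1+y)²] = 16,247.0695 / (369.3612 × 1.226556) = 35.86215.

35.862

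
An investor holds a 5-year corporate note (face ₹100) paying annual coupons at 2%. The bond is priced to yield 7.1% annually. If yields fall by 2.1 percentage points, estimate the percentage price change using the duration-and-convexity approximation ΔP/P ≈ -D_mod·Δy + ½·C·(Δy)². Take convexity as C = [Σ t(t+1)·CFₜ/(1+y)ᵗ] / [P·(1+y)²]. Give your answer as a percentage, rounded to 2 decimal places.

+9.91%

With y = 0.071:
  t   CF        PV=CF/(1+0.071)^t    t·PV        t(t+1)·PV
  1         2.00         1.8674         1.8674           3.7348
  2         2.00         1.7436         3.4872          10.4617
  3         2.00         1.6280         4.8841          19.5363
  4         2.00         1.5201         6.0804          30.4020
  5       102.00        72.3857       361.9285       2,171.5712
  Σ                     79.1449       378.2477       2,235.7060
P = 79.1449; D_Mac = 4.77918 yrs; D_mod = 4.46235 yrs; C = 24.62709.
Duration effect: -4.46235 × (-0.021) = +0.093709
Convexity effect: 0.5 × 24.62709 × (-0.021)² = +0.0054303
ΔP/P ≈ +0.093709 + 0.0054303 = +0.099140 = +9.9140%.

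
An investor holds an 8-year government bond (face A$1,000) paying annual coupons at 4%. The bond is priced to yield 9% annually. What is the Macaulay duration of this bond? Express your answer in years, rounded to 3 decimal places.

Periodic yield y = 0.09. Discount each cash flow and weight by its year:
  t   CF        PV=CF/(1+0.09)^t    t·PV
  1        40.00        36.6972        36.6972
  2        40.00        33.6672        67.3344
  3        40.00        30.8873        92.6620
  4        40.00        28.3370       113.3480
  5        40.00        25.9973       129.9863
  6        40.00        23.8507       143.1042
  7        40.00        21.8814       153.1696
  8     1,040.00       521.9409     4,175.5274
  Σ                    723.2590     4,911.8292
Price P = Σ PV = 723.2590.
Macaulay duration = Σ(t·PV) / P = 4,911.8292 / 723.2590 = 6.79124 years.

6.791 years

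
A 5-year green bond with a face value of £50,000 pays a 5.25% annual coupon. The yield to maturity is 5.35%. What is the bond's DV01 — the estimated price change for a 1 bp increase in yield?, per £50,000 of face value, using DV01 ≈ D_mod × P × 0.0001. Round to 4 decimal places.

£21.3806

Periodic yield y = 0.0535.
  t   CF        PV=CF/(1+0.0535)^t    t·PV
  1     2,625.00     2,491.6944     2,491.6944
  2     2,625.00     2,365.1584     4,730.3168
  3     2,625.00     2,245.0483     6,735.1449
  4     2,625.00     2,131.0378     8,524.1511
  5    52,625.00    40,552.6658   202,763.3292
  Σ                 49,785.6047   225,244.6363
P = 49,785.6047; D_Mac = 4.52429 yrs; D_mod = 4.29453 yrs.
DV01 ≈ 4.29453 × 49,785.6047 × 0.0001 = 21.380601.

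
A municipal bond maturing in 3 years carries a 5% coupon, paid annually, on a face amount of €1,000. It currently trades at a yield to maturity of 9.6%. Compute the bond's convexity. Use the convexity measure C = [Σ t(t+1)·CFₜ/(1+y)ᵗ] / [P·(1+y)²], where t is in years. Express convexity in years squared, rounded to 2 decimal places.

9.33

With y = 0.096:
  t   CF        PV=CF/(1+0.096)^t    t·PV        t(t+1)·PV
  1        50.00        45.6204        45.6204          91.2409
  2        50.00        41.6245        83.2490         249.7469
  3     1,050.00       797.5495     2,392.6484       9,570.5938
  Σ                    884.7944     2,521.5179       9,911.5816
P = 884.7944.
Convexity = Σ t(t+1)·PV / [P·(1+y)²] = 9,911.5816 / (884.7944 × 1.201216) = 9.32566.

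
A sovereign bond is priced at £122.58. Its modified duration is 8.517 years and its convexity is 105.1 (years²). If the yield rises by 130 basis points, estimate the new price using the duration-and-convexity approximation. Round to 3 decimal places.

£110.096

Duration effect: -D_mod·Δy = -8.517 × (+0.013) = -0.110721
Convexity effect: ½·C·(Δy)² = 0.5 × 105.1 × (0.013)² = +0.00888095
ΔP/P ≈ -0.110721 + 0.00888095 = -0.10184005
New price ≈ 122.58 × (1 - 0.10184005) = 110.096446671.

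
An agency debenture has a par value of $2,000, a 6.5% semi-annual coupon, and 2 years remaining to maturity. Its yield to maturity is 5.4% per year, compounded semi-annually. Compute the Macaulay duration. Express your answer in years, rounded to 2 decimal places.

1.91 years

Periodic yield y = 0.027. Discount each cash flow and weight by its period:
  t   CF        PV=CF/(1+0.027)^t    t·PV
  1        65.00        63.2911        63.2911
  2        65.00        61.6272       123.2544
  3        65.00        60.0070       180.0210
  4     2,065.00     1,856.2578     7,425.0310
  Σ                  2,041.1831     7,791.5976
Price P = Σ PV = 2,041.1831.
Macaulay duration = Σ(t·PV) / P = 7,791.5976 / 2,041.1831 = 3.81720 half-year periods.
In years: 3.81720 / 2 = 1.90860 years.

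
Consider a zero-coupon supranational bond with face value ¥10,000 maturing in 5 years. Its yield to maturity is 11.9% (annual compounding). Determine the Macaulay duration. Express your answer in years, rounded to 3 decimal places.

5.000 years

A zero-coupon bond has a single cash flow at maturity, so its Macaulay duration equals its maturity: 5 years.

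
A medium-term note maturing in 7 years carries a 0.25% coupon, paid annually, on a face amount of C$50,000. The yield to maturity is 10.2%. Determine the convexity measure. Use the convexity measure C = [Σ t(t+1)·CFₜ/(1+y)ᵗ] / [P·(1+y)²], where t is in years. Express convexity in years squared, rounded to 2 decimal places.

With y = 0.102:
  t   CF        PV=CF/(1+0.102)^t    t·PV        t(t+1)·PV
  1       125.00       113.4301       113.4301         226.8603
  2       125.00       102.9311       205.8623         617.5869
  3       125.00        93.4039       280.2118       1,120.8474
  4       125.00        84.7586       339.0343       1,695.1715
  5       125.00        76.9134       384.5670       2,307.4022
  6       125.00        69.7944       418.7663       2,931.3639
  7    50,125.00    25,397.0471   177,779.3295   1,422,234.6364
  Σ                 25,938.2787   179,521.2014   1,431,133.8684
P = 25,938.2787.
Convexity = Σ t(t+1)·PV / [P·(1+y)²] = 1,431,133.8684 / (25,938.2787 × 1.214404) = 45.43347.

45.43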